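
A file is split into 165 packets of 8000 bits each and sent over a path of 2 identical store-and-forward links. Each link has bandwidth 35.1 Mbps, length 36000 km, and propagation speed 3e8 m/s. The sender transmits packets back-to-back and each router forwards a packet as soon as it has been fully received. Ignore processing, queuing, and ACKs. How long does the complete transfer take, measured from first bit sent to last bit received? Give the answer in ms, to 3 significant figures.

Per-hop transmission t_tx = L/R = 8000/35100000 = 0.22792 ms.
Per-hop propagation t_prop = 36000000/300000000 = 120 ms.
Pipeline fill: first packet needs 2·t_tx to clear all hops; remaining 164 packets each add one t_tx.
Total = (2+165-1)·t_tx + 2·t_prop = 166·0.22792 + 2·120 = 278 ms.

278 ms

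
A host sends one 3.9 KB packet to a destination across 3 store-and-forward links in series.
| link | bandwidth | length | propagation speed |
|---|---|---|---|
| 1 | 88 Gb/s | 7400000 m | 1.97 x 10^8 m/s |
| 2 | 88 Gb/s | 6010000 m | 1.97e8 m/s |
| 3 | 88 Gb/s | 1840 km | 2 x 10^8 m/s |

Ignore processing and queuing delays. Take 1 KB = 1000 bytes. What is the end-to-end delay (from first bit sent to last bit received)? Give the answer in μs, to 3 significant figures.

77300 μs

L = 31200 bits.
Transmission delay per hop = L/R = 31200/88000000000 = 0.354545 μs; 3 hops → 1.06364 μs.
Propagation delays (d/s per hop): 37563.5, 30507.6, 9200 μs; sum = 77271.1 μs.
End-to-end = 77300 μs.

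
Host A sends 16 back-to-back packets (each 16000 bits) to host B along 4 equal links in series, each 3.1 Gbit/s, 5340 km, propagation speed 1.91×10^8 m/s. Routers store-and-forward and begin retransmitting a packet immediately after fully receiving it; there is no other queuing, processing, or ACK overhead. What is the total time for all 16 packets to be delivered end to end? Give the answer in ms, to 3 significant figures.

Per-hop transmission t_tx = L/R = 16000/3100000000 = 0.00516129 ms.
Per-hop propagation t_prop = 5340000/191000000 = 27.9581 ms.
Pipeline fill: first packet needs 4·t_tx to clear all hops; remaining 15 packets each add one t_tx.
Total = (4+16-1)·t_tx + 4·t_prop = 19·0.00516129 + 4·27.9581 = 112 ms.

112 ms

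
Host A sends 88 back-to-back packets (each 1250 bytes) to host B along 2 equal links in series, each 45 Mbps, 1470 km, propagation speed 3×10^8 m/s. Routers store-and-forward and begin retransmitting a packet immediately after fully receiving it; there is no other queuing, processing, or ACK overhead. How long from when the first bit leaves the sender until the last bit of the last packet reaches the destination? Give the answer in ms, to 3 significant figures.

Per-hop transmission t_tx = L/R = 10000/45000000 = 0.222222 ms.
Per-hop propagation t_prop = 1470000/300000000 = 4.9 ms.
Pipeline fill: first packet needs 2·t_tx to clear all hops; remaining 87 packets each add one t_tx.
Total = (2+88-1)·t_tx + 2·t_prop = 89·0.222222 + 2·4.9 = 29.6 ms.

29.6 ms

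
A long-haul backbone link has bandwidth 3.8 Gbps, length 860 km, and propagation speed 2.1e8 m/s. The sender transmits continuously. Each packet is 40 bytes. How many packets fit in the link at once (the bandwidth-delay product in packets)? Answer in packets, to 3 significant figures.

Propagation delay = 860000 / 210000000 = 0.00409524 s.
BDP = R × t_prop = 3800000000 × 0.00409524 = 15561900 bits.
In packets of 320 bits: 48600 packets.

48600 packets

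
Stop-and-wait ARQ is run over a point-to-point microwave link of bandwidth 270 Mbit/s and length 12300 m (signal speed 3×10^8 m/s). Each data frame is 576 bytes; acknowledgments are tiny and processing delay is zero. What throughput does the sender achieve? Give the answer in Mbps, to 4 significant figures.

t_tx = L/R = 4608/270000000 = 1.70667e-05 s.
t_prop = 12300/300000000 = 4.1e-05 s; RTT = 8.2e-05 s.
Cycle = t_tx + RTT = 9.90667e-05 s.
Throughput = L / cycle = 4608 / 9.90667e-05 = 46.51 Mbps.

46.51 Mbps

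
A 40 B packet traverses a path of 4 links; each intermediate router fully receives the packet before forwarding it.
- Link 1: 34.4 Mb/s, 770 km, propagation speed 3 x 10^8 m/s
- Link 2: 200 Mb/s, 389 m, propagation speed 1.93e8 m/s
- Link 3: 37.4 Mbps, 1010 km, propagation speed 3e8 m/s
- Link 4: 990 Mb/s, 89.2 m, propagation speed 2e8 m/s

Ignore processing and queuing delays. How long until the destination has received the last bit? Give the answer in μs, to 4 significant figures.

L = 40 × 8 = 320 bits.
Transmission delays (L/R per hop): 9.30233, 1.6, 8.55615, 0.323232 μs; sum = 19.7817 μs.
Propagation delays (d/s per hop): 2566.67, 2.01554, 3366.67, 0.446 μs; sum = 5935.79 μs.
End-to-end = 5956 μs.

5956 μs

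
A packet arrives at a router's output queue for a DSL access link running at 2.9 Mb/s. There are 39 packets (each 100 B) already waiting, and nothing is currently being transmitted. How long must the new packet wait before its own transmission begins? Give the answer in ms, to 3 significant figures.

Each queued packet: L/R = 800/2900000 = 0.275862 ms.
39 queued → 10.7586 ms.
Queuing delay = 10.8 ms.

10.8 ms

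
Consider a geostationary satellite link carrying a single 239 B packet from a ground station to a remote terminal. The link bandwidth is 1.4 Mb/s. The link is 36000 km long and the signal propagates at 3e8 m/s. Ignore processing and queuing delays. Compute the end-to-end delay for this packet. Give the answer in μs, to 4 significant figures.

121400 μs

L = 239 × 8 = 1912 bits.
Transmission delay = L/R = 1912 / 1400000 = 1365.71 μs.
Propagation delay = d/s = 36000000 m / 300000000 m/s = 120000 μs.
Total = 121400 μs.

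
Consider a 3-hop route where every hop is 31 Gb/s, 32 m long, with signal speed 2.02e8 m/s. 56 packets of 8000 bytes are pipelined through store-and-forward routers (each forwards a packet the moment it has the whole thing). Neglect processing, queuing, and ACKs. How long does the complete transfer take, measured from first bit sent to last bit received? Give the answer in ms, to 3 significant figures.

0.120 ms

Per-hop transmission t_tx = L/R = 64000/31000000000 = 0.00206452 ms.
Per-hop propagation t_prop = 32/202000000 = 0.000158416 ms.
Pipeline fill: first packet needs 3·t_tx to clear all hops; remaining 55 packets each add one t_tx.
Total = (3+56-1)·t_tx + 3·t_prop = 58·0.00206452 + 3·0.000158416 = 0.120 ms.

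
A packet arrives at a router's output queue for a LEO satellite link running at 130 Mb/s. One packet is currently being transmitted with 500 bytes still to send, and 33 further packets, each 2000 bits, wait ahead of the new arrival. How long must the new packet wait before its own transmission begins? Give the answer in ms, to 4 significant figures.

0.5385 ms

Each queued packet: L/R = 2000/130000000 = 0.0153846 ms.
33 queued → 0.507692 ms.
Plus remaining 4000 bits of current packet: 0.0307692 ms.
Queuing delay = 0.5385 ms.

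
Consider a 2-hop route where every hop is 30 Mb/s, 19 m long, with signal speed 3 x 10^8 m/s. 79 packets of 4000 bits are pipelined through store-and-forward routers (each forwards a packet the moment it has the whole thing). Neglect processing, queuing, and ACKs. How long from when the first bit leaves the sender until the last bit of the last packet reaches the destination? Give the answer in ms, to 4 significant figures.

10.67 ms

Per-hop transmission t_tx = L/R = 4000/30000000 = 0.133333 ms.
Per-hop propagation t_prop = 19/300000000 = 6.33333e-05 ms.
Pipeline fill: first packet needs 2·t_tx to clear all hops; remaining 78 packets each add one t_tx.
Total = (2+79-1)·t_tx + 2·t_prop = 80·0.133333 + 2·6.33333e-05 = 10.67 ms.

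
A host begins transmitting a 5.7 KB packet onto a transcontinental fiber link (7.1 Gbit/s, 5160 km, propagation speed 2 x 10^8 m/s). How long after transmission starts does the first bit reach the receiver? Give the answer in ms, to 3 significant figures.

25.8 ms

First bit experiences only propagation delay: d/s = 5160000/200000000 = 25.8 ms.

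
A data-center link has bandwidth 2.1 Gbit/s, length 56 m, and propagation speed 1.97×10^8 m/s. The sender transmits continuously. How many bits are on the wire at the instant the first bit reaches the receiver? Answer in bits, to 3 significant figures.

597 bits

Propagation delay = 56 / 197000000 = 2.84264e-07 s.
BDP = R × t_prop = 2100000000 × 2.84264e-07 = 596.954 bits.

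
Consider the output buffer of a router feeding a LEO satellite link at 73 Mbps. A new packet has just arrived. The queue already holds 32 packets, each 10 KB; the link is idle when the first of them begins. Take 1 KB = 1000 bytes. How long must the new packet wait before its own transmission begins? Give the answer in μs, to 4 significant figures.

Each queued packet: L/R = 80000/73000000 = 1095.89 μs.
32 queued → 35068.5 μs.
Queuing delay = 35070 μs.

35070 μs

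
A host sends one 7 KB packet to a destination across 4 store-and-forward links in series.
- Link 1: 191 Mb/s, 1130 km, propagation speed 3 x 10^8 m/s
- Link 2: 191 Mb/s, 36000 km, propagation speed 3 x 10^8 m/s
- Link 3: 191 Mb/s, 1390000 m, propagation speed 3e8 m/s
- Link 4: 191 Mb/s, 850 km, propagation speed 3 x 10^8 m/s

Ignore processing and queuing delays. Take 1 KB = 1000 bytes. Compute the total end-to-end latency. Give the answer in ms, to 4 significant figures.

132.4 ms

L = 56000 bits.
Transmission delay per hop = L/R = 56000/191000000 = 0.293194 ms; 4 hops → 1.17277 ms.
Propagation delays (d/s per hop): 3.76667, 120, 4.63333, 2.83333 ms; sum = 131.233 ms.
End-to-end = 132.4 ms.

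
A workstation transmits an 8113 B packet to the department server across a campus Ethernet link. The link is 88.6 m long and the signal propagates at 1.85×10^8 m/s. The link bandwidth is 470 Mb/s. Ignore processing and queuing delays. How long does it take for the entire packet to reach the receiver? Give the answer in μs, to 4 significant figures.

L = 8113 × 8 = 64904 bits.
Transmission delay = L/R = 64904 / 470000000 = 138.094 μs.
Propagation delay = d/s = 88.6 m / 185000000 m/s = 0.478919 μs.
Total = 138.6 μs.

138.6 μs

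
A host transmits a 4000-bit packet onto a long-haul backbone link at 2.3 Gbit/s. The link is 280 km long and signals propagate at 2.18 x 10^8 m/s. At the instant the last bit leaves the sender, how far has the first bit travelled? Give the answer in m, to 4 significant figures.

t_tx = L/R = 4000/2300000000 = 1.73913e-06 s.
Distance = s × t_tx = 2.18e+08 × 1.73913e-06 = 379.1 m.

379.1 m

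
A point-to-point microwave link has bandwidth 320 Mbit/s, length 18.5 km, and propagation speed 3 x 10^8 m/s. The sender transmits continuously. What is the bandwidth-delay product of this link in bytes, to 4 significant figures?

2467 bytes

Propagation delay = 18500 / 300000000 = 6.16667e-05 s.
BDP = R × t_prop = 320000000 × 6.16667e-05 = 19733.3 bits.
In bytes: 19733.3/8 = 2467 bytes.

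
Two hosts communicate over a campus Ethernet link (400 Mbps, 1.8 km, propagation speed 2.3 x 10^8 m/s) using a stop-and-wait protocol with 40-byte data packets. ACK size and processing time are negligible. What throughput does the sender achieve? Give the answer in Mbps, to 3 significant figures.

19.5 Mbps

t_tx = L/R = 320/400000000 = 8e-07 s.
t_prop = 1800/2.3e+08 = 7.82609e-06 s; RTT = 1.56522e-05 s.
Cycle = t_tx + RTT = 1.64522e-05 s.
Throughput = L / cycle = 320 / 1.64522e-05 = 19.5 Mbps.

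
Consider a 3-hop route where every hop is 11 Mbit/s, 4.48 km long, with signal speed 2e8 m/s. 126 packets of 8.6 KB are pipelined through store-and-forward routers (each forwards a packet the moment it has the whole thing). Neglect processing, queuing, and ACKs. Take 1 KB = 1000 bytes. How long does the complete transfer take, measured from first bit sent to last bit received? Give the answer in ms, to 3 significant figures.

Per-hop transmission t_tx = L/R = 68800/11000000 = 6.25455 ms.
Per-hop propagation t_prop = 4480/200000000 = 0.0224 ms.
Pipeline fill: first packet needs 3·t_tx to clear all hops; remaining 125 packets each add one t_tx.
Total = (3+126-1)·t_tx + 3·t_prop = 128·6.25455 + 3·0.0224 = 801 ms.

801 ms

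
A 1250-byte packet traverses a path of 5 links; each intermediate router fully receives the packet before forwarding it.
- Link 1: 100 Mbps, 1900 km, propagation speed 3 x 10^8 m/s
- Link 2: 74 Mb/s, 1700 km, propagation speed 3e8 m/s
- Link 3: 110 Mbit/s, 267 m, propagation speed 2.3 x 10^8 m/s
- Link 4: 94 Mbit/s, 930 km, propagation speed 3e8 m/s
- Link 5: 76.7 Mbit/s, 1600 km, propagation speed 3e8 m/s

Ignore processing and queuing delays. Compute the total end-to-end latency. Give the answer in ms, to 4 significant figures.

L = 1250 × 8 = 10000 bits.
Transmission delays (L/R per hop): 0.1, 0.135135, 0.0909091, 0.106383, 0.130378 ms; sum = 0.562805 ms.
Propagation delays (d/s per hop): 6.33333, 5.66667, 0.00116087, 3.1, 5.33333 ms; sum = 20.4345 ms.
End-to-end = 21.00 ms.

21.00 ms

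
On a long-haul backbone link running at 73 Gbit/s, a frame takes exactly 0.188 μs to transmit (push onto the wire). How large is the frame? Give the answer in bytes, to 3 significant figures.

L = R × t_tx = 73000000000 b/s × 1.88e-07 s = 13724 bits.
In bytes: 13724 / 8 = 1720 bytes.

1720 bytes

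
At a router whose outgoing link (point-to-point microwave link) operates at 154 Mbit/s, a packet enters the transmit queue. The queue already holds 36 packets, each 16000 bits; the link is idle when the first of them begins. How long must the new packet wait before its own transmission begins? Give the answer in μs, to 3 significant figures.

3740 μs

Each queued packet: L/R = 16000/154000000 = 103.896 μs.
36 queued → 3740.26 μs.
Queuing delay = 3740 μs.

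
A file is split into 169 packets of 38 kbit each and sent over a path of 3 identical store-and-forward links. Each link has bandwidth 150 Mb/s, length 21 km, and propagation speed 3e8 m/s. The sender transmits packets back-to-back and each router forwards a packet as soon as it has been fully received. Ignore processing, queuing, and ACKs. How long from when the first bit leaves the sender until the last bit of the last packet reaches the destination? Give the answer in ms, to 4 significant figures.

Per-hop transmission t_tx = L/R = 38000/150000000 = 0.253333 ms.
Per-hop propagation t_prop = 21000/300000000 = 0.07 ms.
Pipeline fill: first packet needs 3·t_tx to clear all hops; remaining 168 packets each add one t_tx.
Total = (3+169-1)·t_tx + 3·t_prop = 171·0.253333 + 3·0.07 = 43.53 ms.

43.53 ms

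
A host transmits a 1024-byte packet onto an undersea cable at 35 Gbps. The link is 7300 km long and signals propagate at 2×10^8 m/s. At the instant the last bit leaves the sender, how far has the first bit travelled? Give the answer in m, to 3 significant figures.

46.8 m

t_tx = L/R = 8192/35000000000 = 2.34057e-07 s.
Distance = s × t_tx = 200000000 × 2.34057e-07 = 46.8 m.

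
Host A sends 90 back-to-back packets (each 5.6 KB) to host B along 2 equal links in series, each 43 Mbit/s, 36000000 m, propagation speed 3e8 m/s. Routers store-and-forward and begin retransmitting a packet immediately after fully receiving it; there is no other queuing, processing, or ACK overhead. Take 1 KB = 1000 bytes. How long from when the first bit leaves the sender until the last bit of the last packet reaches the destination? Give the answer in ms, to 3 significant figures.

335 ms

Per-hop transmission t_tx = L/R = 44800/43000000 = 1.04186 ms.
Per-hop propagation t_prop = 36000000/300000000 = 120 ms.
Pipeline fill: first packet needs 2·t_tx to clear all hops; remaining 89 packets each add one t_tx.
Total = (2+90-1)·t_tx + 2·t_prop = 91·1.04186 + 2·120 = 335 ms.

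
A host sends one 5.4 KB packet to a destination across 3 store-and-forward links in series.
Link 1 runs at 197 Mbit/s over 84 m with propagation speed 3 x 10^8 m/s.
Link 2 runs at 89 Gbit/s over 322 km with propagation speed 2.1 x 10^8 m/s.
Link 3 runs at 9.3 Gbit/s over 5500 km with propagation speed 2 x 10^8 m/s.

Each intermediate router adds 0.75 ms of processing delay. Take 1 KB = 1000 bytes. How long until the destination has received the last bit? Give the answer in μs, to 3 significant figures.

L = 43200 bits.
Transmission delays (L/R per hop): 219.289, 0.485393, 4.64516 μs; sum = 224.42 μs.
Propagation delays (d/s per hop): 0.28, 1533.33, 27500 μs; sum = 29033.6 μs.
Processing at 2 router(s): 2 × 0.75 ms = 1500 μs.
End-to-end = 30800 μs.

30800 μs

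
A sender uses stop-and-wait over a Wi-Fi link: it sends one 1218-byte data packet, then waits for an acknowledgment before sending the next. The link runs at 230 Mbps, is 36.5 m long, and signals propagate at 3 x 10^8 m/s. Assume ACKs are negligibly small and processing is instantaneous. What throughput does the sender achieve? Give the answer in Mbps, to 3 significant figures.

229 Mbps

t_tx = L/R = 9744/230000000 = 4.23652e-05 s.
t_prop = 36.5/300000000 = 1.21667e-07 s; RTT = 2.43333e-07 s.
Cycle = t_tx + RTT = 4.26086e-05 s.
Throughput = L / cycle = 9744 / 4.26086e-05 = 229 Mbps.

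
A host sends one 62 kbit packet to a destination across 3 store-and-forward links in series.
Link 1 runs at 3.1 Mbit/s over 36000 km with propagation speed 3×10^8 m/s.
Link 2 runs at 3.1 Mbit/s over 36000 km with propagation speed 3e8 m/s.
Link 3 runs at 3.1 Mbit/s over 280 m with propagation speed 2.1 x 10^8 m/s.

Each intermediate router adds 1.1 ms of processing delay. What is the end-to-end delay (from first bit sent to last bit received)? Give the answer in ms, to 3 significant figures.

L = 62000 bits.
Transmission delay per hop = L/R = 62000/3100000 = 20 ms; 3 hops → 60 ms.
Propagation delays (d/s per hop): 120, 120, 0.00133333 ms; sum = 240.001 ms.
Processing at 2 router(s): 2 × 1.1 ms = 2.2 ms.
End-to-end = 302 ms.

302 ms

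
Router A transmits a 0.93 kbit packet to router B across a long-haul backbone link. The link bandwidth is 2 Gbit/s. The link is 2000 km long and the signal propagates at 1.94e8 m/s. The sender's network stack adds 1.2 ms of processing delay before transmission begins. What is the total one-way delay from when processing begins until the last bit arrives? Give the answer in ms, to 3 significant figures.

L = 930 bits.
Transmission delay = L/R = 930 / 2000000000 = 0.000465 ms.
Propagation delay = d/s = 2000000 m / 194000000 m/s = 10.3093 ms.
Plus processing delay 1.2 ms = 1.2 ms.
Total = 11.5 ms.

11.5 ms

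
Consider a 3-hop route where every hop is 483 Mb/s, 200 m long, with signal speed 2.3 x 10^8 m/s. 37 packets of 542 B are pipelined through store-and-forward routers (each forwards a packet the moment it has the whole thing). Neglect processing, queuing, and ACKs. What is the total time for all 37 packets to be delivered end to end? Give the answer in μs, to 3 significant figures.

353 μs

Per-hop transmission t_tx = L/R = 4336/483000000 = 8.97723 μs.
Per-hop propagation t_prop = 200/2.3e+08 = 0.869565 μs.
Pipeline fill: first packet needs 3·t_tx to clear all hops; remaining 36 packets each add one t_tx.
Total = (3+37-1)·t_tx + 3·t_prop = 39·8.97723 + 3·0.869565 = 353 μs.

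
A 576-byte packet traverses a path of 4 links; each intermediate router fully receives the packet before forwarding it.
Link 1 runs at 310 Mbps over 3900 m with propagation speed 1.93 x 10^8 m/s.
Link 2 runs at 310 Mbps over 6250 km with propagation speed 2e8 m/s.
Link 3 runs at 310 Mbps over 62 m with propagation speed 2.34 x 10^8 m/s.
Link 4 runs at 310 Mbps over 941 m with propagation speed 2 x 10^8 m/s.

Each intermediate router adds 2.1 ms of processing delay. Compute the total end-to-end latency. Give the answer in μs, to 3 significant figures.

37600 μs

L = 576 × 8 = 4608 bits.
Transmission delay per hop = L/R = 4608/310000000 = 14.8645 μs; 4 hops → 59.4581 μs.
Propagation delays (d/s per hop): 20.2073, 31250, 0.264957, 4.705 μs; sum = 31275.2 μs.
Processing at 3 router(s): 3 × 2.1 ms = 6300 μs.
End-to-end = 37600 μs.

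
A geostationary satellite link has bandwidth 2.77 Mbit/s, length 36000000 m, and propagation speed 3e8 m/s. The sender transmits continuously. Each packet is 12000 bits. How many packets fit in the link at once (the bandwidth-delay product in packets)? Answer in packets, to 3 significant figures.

Propagation delay = 36000000 / 300000000 = 0.12 s.
BDP = R × t_prop = 2770000 × 0.12 = 332400 bits.
In packets of 12000 bits: 27.7 packets.

27.7 packets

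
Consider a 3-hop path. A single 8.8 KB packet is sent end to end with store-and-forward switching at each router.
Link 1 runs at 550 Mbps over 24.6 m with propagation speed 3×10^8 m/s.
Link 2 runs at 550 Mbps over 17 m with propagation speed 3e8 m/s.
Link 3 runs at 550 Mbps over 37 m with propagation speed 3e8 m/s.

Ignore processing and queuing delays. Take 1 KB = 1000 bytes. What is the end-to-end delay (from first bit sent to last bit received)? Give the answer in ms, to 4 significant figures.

L = 70400 bits.
Transmission delay per hop = L/R = 70400/550000000 = 0.128 ms; 3 hops → 0.384 ms.
Propagation delays (d/s per hop): 8.2e-05, 5.66667e-05, 0.000123333 ms; sum = 0.000262 ms.
End-to-end = 0.3843 ms.

0.3843 ms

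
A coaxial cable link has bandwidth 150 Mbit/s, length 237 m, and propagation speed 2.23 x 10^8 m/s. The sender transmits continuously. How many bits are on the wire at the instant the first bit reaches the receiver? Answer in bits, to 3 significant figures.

159 bits

Propagation delay = 237 / 223000000 = 1.06278e-06 s.
BDP = R × t_prop = 150000000 × 1.06278e-06 = 159.417 bits.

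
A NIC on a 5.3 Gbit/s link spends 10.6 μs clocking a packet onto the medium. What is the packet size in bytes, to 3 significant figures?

7020 bytes

L = R × t_tx = 5300000000 b/s × 1.06e-05 s = 56180 bits.
In bytes: 56180 / 8 = 7020 bytes.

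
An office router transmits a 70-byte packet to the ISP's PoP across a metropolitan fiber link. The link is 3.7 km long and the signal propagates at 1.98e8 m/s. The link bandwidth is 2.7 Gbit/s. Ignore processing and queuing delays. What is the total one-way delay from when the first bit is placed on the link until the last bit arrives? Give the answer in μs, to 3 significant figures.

L = 70 × 8 = 560 bits.
Transmission delay = L/R = 560 / 2700000000 = 0.207407 μs.
Propagation delay = d/s = 3700 m / 198000000 m/s = 18.6869 μs.
Total = 18.9 μs.

18.9 μs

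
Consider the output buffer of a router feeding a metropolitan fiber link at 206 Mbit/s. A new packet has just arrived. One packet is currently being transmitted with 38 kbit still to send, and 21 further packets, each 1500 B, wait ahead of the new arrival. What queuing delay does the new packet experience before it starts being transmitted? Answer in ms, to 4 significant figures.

Each queued packet: L/R = 12000/206000000 = 0.0582524 ms.
21 queued → 1.2233 ms.
Plus remaining 38000 bits of current packet: 0.184466 ms.
Queuing delay = 1.408 ms.

1.408 ms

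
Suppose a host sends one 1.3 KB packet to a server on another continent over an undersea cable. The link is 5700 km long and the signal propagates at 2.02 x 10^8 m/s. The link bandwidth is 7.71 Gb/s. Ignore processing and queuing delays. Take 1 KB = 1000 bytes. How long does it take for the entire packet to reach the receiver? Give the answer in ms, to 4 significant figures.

L = 10400 bits.
Transmission delay = L/R = 10400 / 7710000000 = 0.0013489 ms.
Propagation delay = d/s = 5700000 m / 202000000 m/s = 28.2178 ms.
Total = 28.22 ms.

28.22 ms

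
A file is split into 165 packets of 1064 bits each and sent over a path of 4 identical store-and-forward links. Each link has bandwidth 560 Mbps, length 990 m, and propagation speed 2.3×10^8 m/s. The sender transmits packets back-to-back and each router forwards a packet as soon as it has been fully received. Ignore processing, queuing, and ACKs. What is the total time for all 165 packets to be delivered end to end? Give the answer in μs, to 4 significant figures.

Per-hop transmission t_tx = L/R = 1064/560000000 = 1.9 μs.
Per-hop propagation t_prop = 990/2.3e+08 = 4.30435 μs.
Pipeline fill: first packet needs 4·t_tx to clear all hops; remaining 164 packets each add one t_tx.
Total = (4+165-1)·t_tx + 4·t_prop = 168·1.9 + 4·4.30435 = 336.4 μs.

336.4 μs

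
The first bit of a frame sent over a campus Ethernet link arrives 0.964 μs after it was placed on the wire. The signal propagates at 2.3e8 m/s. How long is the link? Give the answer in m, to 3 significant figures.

222 m

d = s × t_prop = 2.3e+08 × 9.64e-07 = 222 m.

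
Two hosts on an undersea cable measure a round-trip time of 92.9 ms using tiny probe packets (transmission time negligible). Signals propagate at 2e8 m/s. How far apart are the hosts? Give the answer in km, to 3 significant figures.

One-way propagation = RTT/2 = 46.45 ms.
d = s × t = 200000000 × 0.04645 = 9290 km.

9290 km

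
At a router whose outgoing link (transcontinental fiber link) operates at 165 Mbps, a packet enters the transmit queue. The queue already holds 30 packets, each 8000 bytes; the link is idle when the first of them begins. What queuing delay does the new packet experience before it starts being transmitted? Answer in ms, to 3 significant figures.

Each queued packet: L/R = 64000/165000000 = 0.387879 ms.
30 queued → 11.6364 ms.
Queuing delay = 11.6 ms.

11.6 ms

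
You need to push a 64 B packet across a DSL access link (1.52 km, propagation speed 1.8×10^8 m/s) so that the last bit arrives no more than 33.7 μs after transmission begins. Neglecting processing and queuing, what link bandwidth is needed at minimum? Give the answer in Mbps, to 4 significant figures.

20.27 Mbps

L = 512 bits.
Propagation delay = 1520 / 180000000 = 8.44444 μs.
Transmission budget = 33.7 − 8.44444 = 25.2556 μs.
R ≥ L / t_tx = 512 bits / 2.52556e-05 s = 20.27 Mbps.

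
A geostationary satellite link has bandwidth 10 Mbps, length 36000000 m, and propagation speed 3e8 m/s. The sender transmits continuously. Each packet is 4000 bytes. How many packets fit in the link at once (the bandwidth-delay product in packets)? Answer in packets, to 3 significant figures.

37.5 packets

Propagation delay = 36000000 / 300000000 = 0.12 s.
BDP = R × t_prop = 10000000 × 0.12 = 1200000 bits.
In packets of 32000 bits: 37.5 packets.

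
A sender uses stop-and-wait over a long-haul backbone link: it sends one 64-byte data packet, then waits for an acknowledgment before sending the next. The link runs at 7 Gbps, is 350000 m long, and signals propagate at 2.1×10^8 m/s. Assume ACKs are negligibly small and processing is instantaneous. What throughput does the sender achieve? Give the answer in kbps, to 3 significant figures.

t_tx = L/R = 512/7000000000 = 7.31429e-08 s.
t_prop = 350000/210000000 = 0.00166667 s; RTT = 0.00333333 s.
Cycle = t_tx + RTT = 0.00333341 s.
Throughput = L / cycle = 512 / 0.00333341 = 154 kbps.

154 kbps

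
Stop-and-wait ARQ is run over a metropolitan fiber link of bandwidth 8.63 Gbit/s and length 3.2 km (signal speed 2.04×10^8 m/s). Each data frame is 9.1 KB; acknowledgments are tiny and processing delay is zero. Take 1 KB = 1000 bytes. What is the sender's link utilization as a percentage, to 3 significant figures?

t_tx = L/R = 72800/8630000000 = 8.43569e-06 s.
t_prop = 3200/204000000 = 1.56863e-05 s; RTT = 3.13725e-05 s.
Cycle = t_tx + RTT = 3.98082e-05 s.
Utilization = t_tx / cycle = 8.43569e-06/3.98082e-05 = 21.2 %.

21.2 %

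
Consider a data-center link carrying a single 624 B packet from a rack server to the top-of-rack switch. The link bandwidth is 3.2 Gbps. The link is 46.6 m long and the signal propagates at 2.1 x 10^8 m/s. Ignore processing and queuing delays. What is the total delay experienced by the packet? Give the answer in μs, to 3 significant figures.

1.78 μs

L = 624 × 8 = 4992 bits.
Transmission delay = L/R = 4992 / 3200000000 = 1.56 μs.
Propagation delay = d/s = 46.6 m / 210000000 m/s = 0.221905 μs.
Total = 1.78 μs.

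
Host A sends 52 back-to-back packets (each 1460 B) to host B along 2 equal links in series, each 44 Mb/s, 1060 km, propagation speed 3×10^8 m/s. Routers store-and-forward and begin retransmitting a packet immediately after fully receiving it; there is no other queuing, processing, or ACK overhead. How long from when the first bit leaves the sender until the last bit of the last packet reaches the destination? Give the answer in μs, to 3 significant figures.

21100 μs

Per-hop transmission t_tx = L/R = 11680/44000000 = 265.455 μs.
Per-hop propagation t_prop = 1060000/300000000 = 3533.33 μs.
Pipeline fill: first packet needs 2·t_tx to clear all hops; remaining 51 packets each add one t_tx.
Total = (2+52-1)·t_tx + 2·t_prop = 53·265.455 + 2·3533.33 = 21100 μs.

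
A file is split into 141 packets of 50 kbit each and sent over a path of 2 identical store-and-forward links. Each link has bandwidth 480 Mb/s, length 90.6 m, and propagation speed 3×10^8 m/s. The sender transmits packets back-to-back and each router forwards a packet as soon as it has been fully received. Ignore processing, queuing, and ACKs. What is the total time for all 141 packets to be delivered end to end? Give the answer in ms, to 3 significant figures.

Per-hop transmission t_tx = L/R = 50000/480000000 = 0.104167 ms.
Per-hop propagation t_prop = 90.6/300000000 = 0.000302 ms.
Pipeline fill: first packet needs 2·t_tx to clear all hops; remaining 140 packets each add one t_tx.
Total = (2+141-1)·t_tx + 2·t_prop = 142·0.104167 + 2·0.000302 = 14.8 ms.

14.8 ms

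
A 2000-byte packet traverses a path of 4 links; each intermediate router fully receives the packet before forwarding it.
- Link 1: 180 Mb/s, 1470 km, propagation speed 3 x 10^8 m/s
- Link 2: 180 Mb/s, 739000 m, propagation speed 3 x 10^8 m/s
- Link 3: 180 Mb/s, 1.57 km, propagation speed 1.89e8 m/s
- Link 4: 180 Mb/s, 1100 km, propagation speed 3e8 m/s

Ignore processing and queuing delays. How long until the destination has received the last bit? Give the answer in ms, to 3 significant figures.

11.4 ms

L = 2000 × 8 = 16000 bits.
Transmission delay per hop = L/R = 16000/180000000 = 0.0888889 ms; 4 hops → 0.355556 ms.
Propagation delays (d/s per hop): 4.9, 2.46333, 0.00830688, 3.66667 ms; sum = 11.0383 ms.
End-to-end = 11.4 ms.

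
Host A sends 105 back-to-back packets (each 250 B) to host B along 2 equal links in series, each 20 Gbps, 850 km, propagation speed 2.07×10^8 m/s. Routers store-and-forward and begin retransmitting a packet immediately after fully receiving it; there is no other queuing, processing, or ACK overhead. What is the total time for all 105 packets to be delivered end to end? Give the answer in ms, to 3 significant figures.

Per-hop transmission t_tx = L/R = 2000/20000000000 = 0.0001 ms.
Per-hop propagation t_prop = 850000/2.07e+08 = 4.10628 ms.
Pipeline fill: first packet needs 2·t_tx to clear all hops; remaining 104 packets each add one t_tx.
Total = (2+105-1)·t_tx + 2·t_prop = 106·0.0001 + 2·4.10628 = 8.22 ms.

8.22 ms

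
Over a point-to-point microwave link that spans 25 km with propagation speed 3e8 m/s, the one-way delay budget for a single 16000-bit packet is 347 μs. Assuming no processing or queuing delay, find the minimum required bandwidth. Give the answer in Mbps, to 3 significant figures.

60.7 Mbps

Propagation delay = 25000 / 300000000 = 83.3333 μs.
Transmission budget = 347 − 83.3333 = 263.667 μs.
R ≥ L / t_tx = 16000 bits / 0.000263667 s = 60.7 Mbps.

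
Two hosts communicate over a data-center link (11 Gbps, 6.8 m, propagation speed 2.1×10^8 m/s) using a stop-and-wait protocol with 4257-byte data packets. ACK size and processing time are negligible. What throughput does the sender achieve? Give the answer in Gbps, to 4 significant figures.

t_tx = L/R = 34056/11000000000 = 3.096e-06 s.
t_prop = 6.8/210000000 = 3.2381e-08 s; RTT = 6.47619e-08 s.
Cycle = t_tx + RTT = 3.16076e-06 s.
Throughput = L / cycle = 34056 / 3.16076e-06 = 10.77 Gbps.

10.77 Gbps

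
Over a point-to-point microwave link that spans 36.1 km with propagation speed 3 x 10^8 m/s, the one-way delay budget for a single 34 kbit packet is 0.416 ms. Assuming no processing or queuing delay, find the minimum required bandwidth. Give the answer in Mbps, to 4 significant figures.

Propagation delay = 36100 / 300000000 = 0.120333 ms.
Transmission budget = 0.416 − 0.120333 = 0.295667 ms.
R ≥ L / t_tx = 34000 bits / 0.000295667 s = 115.0 Mbps.

115.0 Mbps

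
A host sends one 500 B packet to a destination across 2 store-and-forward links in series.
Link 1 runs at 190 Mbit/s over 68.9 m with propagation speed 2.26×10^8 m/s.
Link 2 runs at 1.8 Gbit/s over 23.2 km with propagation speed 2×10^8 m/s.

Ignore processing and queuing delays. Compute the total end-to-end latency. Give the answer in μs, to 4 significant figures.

L = 500 × 8 = 4000 bits.
Transmission delays (L/R per hop): 21.0526, 2.22222 μs; sum = 23.2749 μs.
Propagation delays (d/s per hop): 0.304867, 116 μs; sum = 116.305 μs.
End-to-end = 139.6 μs.

139.6 μs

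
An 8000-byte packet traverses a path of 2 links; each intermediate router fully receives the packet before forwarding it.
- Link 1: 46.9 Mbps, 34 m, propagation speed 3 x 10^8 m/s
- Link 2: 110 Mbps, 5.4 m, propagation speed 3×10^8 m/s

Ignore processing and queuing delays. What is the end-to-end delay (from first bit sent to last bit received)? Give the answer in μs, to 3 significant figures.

L = 8000 × 8 = 64000 bits.
Transmission delays (L/R per hop): 1364.61, 581.818 μs; sum = 1946.42 μs.
Propagation delays (d/s per hop): 0.113333, 0.018 μs; sum = 0.131333 μs.
End-to-end = 1950 μs.

1950 μs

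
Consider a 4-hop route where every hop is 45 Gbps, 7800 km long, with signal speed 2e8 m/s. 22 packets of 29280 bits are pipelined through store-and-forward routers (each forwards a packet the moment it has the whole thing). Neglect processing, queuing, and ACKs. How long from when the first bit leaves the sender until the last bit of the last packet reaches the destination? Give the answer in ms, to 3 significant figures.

156 ms

Per-hop transmission t_tx = L/R = 29280/45000000000 = 0.000650667 ms.
Per-hop propagation t_prop = 7800000/200000000 = 39 ms.
Pipeline fill: first packet needs 4·t_tx to clear all hops; remaining 21 packets each add one t_tx.
Total = (4+22-1)·t_tx + 4·t_prop = 25·0.000650667 + 4·39 = 156 ms.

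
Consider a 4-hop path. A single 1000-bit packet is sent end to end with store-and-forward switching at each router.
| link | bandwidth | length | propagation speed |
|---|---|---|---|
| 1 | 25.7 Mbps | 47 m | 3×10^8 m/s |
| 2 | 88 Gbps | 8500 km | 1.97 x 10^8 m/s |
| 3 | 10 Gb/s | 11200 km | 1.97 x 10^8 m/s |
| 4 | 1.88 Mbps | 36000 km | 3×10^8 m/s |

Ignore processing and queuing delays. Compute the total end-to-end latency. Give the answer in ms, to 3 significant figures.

221 ms

Transmission delays (L/R per hop): 0.0389105, 1.13636e-05, 0.0001, 0.531915 ms; sum = 0.570937 ms.
Propagation delays (d/s per hop): 0.000156667, 43.1472, 56.8528, 120 ms; sum = 220 ms.
End-to-end = 221 ms.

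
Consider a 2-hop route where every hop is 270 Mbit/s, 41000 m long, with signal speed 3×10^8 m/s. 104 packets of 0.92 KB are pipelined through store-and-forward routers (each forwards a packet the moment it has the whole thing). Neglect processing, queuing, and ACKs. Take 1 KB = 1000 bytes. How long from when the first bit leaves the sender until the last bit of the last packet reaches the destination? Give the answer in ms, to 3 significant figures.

Per-hop transmission t_tx = L/R = 7360/270000000 = 0.0272593 ms.
Per-hop propagation t_prop = 41000/300000000 = 0.136667 ms.
Pipeline fill: first packet needs 2·t_tx to clear all hops; remaining 103 packets each add one t_tx.
Total = (2+104-1)·t_tx + 2·t_prop = 105·0.0272593 + 2·0.136667 = 3.14 ms.

3.14 ms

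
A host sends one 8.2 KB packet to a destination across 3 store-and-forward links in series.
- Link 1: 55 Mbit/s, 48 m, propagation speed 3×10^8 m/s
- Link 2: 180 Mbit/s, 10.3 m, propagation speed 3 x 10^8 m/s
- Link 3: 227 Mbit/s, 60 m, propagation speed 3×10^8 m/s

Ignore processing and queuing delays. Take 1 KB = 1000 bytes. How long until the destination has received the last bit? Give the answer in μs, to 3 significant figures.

L = 65600 bits.
Transmission delays (L/R per hop): 1192.73, 364.444, 288.987 μs; sum = 1846.16 μs.
Propagation delays (d/s per hop): 0.16, 0.0343333, 0.2 μs; sum = 0.394333 μs.
End-to-end = 1850 μs.

1850 μs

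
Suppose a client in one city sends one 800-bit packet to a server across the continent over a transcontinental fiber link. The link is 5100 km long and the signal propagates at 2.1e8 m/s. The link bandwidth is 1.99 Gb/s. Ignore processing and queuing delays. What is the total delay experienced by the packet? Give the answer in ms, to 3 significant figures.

24.3 ms

Transmission delay = L/R = 800 / 1990000000 = 0.00040201 ms.
Propagation delay = d/s = 5100000 m / 210000000 m/s = 24.2857 ms.
Total = 24.3 ms.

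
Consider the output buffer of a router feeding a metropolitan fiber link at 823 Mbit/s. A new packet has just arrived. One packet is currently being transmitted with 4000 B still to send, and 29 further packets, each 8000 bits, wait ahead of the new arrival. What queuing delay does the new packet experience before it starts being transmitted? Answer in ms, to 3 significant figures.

Each queued packet: L/R = 8000/823000000 = 0.00972053 ms.
29 queued → 0.281896 ms.
Plus remaining 32000 bits of current packet: 0.0388821 ms.
Queuing delay = 0.321 ms.

0.321 ms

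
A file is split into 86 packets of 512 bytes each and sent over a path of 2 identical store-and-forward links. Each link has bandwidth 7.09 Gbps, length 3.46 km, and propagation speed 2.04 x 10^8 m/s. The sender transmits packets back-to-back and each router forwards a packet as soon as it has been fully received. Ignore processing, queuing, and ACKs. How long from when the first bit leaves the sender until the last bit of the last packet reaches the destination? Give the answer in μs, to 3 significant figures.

Per-hop transmission t_tx = L/R = 4096/7090000000 = 0.577715 μs.
Per-hop propagation t_prop = 3460/204000000 = 16.9608 μs.
Pipeline fill: first packet needs 2·t_tx to clear all hops; remaining 85 packets each add one t_tx.
Total = (2+86-1)·t_tx + 2·t_prop = 87·0.577715 + 2·16.9608 = 84.2 μs.

84.2 μs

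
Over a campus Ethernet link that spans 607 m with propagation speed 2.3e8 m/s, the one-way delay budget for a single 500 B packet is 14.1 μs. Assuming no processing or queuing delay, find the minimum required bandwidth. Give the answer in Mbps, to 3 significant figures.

L = 4000 bits.
Propagation delay = 607 / 2.3e+08 = 2.63913 μs.
Transmission budget = 14.1 − 2.63913 = 11.4609 μs.
R ≥ L / t_tx = 4000 bits / 1.14609e-05 s = 349 Mbps.

349 Mbps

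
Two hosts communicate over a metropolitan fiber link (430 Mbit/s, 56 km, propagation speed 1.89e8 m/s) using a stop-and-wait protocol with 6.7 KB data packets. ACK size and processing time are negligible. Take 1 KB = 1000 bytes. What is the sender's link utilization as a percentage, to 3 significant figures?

17.4 %

t_tx = L/R = 53600/430000000 = 0.000124651 s.
t_prop = 56000/189000000 = 0.000296296 s; RTT = 0.000592593 s.
Cycle = t_tx + RTT = 0.000717244 s.
Utilization = t_tx / cycle = 0.000124651/0.000717244 = 17.4 %.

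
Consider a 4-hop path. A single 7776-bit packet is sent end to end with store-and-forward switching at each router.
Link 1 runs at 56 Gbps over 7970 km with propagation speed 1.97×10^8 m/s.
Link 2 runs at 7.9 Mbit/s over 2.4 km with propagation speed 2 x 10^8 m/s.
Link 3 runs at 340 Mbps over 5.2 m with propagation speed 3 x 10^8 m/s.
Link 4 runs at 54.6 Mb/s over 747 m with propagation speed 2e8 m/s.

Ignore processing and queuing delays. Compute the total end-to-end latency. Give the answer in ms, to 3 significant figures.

Transmission delays (L/R per hop): 0.000138857, 0.984304, 0.0228706, 0.142418 ms; sum = 1.14973 ms.
Propagation delays (d/s per hop): 40.4569, 0.012, 1.73333e-05, 0.003735 ms; sum = 40.4726 ms.
End-to-end = 41.6 ms.

41.6 ms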